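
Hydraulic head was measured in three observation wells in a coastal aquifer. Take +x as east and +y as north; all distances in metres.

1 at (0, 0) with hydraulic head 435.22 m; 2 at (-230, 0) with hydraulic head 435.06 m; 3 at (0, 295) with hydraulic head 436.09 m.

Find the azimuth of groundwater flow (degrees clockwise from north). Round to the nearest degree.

193°

∂h/∂x = (435.06 − 435.22) / (-230 − 0) = +0.0006957
∂h/∂y = (436.09 − 435.22) / (295 − 0) = +0.002949
Flow direction (−∇h) has components (-0.0006957 E, -0.002949 N).
Azimuth = atan2(E, N) = atan2(-0.0006957, -0.002949) = 193.3° ≈ 193°.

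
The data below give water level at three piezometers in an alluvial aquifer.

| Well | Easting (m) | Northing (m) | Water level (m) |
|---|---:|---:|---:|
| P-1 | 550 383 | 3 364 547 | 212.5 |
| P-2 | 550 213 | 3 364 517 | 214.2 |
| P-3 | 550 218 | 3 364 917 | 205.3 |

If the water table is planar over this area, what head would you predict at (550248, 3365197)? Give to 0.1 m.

Three-point gradient (reference P-1): Δ to P-2 = (-170, -30, +1.7), Δ to P-3 = (-165, 370, -7.2).
∂h/∂x = -0.006087, ∂h/∂y = -0.02217 (det = -67850).
h(550248, 3365197) = 212.5 + (-0.006087)·(-135) + (-0.02217)·(650) = 212.5 +0.822 -14.413 = 198.909 m.

198.9 m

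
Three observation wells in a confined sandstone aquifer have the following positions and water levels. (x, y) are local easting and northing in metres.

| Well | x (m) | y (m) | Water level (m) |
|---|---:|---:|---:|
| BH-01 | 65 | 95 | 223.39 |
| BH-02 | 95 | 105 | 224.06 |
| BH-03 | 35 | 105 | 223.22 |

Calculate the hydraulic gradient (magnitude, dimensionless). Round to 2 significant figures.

0.029

Differences from BH-01: to BH-02 (Δx, Δy, Δh) = (30, 10, +0.67); to BH-03 = (-30, 10, -0.17).
Solve a·Δx + b·Δy = Δh: det = 30·10 − (-30)·10 = 600.
∂h/∂x = [(+0.67)·10 − (-0.17)·10] / 600 = +0.01400
∂h/∂y = [30·(-0.17) − (-30)·(+0.67)] / 600 = +0.02500
|∇h| = √(0.01400² + 0.02500²) = 0.02865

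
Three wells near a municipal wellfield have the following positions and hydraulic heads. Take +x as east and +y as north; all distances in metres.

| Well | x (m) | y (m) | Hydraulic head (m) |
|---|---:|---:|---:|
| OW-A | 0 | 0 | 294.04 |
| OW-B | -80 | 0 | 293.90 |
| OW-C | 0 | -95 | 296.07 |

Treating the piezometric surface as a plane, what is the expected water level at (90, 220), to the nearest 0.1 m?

289.5 m

∂h/∂x = (293.90 − 294.04) / (-80 − 0) = +0.001750
∂h/∂y = (296.07 − 294.04) / (-95 − 0) = -0.02137
h(90, 220) = 294.04 + (+0.001750)·(90) + (-0.02137)·(220) = 294.04 +0.158 -4.701 = 289.496 m.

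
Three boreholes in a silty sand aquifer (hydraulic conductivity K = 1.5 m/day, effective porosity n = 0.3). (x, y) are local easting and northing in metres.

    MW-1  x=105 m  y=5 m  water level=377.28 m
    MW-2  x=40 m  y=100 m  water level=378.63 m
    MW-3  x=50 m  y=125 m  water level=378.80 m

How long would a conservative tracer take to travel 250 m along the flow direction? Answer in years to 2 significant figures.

12 years

Differences from MW-1: to MW-2 (Δx, Δy, Δh) = (-65, 95, +1.35); to MW-3 = (-55, 120, +1.52).
Determinant of the coordinate differences = (-65)·120 − (-55)·95 = -2575.
∂h/∂x = [(+1.35)·120 − (+1.52)·95] / -2575 = -0.006835
∂h/∂y = [(-65)·(+1.52) − (-55)·(+1.35)] / -2575 = +0.009534
|∇h| = √(-0.006835² + 0.009534²) = 0.01173
Seepage velocity v = K·i/n = 1.5 × 0.01173 / 0.3 = 0.05865 m/day.
t = 250 / 0.05865 = 4263 days = 11.7 years.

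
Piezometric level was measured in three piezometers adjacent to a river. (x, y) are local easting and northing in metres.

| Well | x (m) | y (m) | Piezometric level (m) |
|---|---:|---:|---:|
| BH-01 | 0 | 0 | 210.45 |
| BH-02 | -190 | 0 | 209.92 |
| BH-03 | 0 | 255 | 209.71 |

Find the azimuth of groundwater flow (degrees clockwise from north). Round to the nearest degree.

316°

∂h/∂x = (209.92 − 210.45) / (-190 − 0) = +0.002789
∂h/∂y = (209.71 − 210.45) / (255 − 0) = -0.002902
Flow direction (−∇h) has components (-0.002789 E, +0.002902 N).
Azimuth = atan2(E, N) = atan2(-0.002789, +0.002902) = 316.1° ≈ 316°.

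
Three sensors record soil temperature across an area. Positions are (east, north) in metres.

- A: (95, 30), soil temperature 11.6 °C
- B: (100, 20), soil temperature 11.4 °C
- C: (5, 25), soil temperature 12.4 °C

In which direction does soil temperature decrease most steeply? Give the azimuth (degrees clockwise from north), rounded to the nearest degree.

Differences from A: to B (Δx, Δy, Δh) = (5, -10, -0.2); to C = (-90, -5, +0.8).
Determinant of the coordinate differences = 5·(-5) − (-90)·(-10) = -925.
∂T/∂x = [(-0.2)·(-5) − (+0.8)·(-10)] / -925 = -0.009730
∂T/∂y = [5·(+0.8) − (-90)·(-0.2)] / -925 = +0.01514
Steepest decrease is along −∇f: components (+0.009730 E, -0.01514 N).
Azimuth = atan2(+0.009730, -0.01514) = 147.3° ≈ 147°.

147°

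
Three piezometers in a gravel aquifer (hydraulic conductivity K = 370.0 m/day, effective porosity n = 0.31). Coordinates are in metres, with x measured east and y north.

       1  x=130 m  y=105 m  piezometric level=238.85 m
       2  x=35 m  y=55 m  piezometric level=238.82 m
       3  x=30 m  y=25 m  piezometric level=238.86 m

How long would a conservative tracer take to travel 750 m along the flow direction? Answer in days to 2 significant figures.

330 days

Taking 1 as reference: 2−1 = (-95, -50, -0.03); 3−1 = (-100, -80, +0.01).
Solve a·Δx + b·Δy = Δh: det = (-95)·(-80) − (-100)·(-50) = 2600.
∂h/∂x = [(-0.03)·(-80) − (+0.01)·(-50)] / 2600 = +0.001115
∂h/∂y = [(-95)·(+0.01) − (-100)·(-0.03)] / 2600 = -0.001519
|∇h| = √(0.001115² + -0.001519²) = 0.001884
Seepage velocity v = K·i/n = 370.0 × 0.001884 / 0.31 = 2.249 m/day.
t = 750 / 2.249 = 333.5 days.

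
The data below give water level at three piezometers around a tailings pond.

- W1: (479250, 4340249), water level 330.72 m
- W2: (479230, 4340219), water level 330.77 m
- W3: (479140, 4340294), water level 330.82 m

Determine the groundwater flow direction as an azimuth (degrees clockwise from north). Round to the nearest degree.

056°

Three-point gradient (reference W1): Δ to W2 = (-20, -30, +0.05), Δ to W3 = (-110, 45, +0.10).
∂h/∂x = -0.001250, ∂h/∂y = -0.0008333 (det = -4200).
Flow direction (−∇h) has components (+0.001250 E, +0.0008333 N).
Azimuth = atan2(E, N) = atan2(+0.001250, +0.0008333) = 56.3° ≈ 056°.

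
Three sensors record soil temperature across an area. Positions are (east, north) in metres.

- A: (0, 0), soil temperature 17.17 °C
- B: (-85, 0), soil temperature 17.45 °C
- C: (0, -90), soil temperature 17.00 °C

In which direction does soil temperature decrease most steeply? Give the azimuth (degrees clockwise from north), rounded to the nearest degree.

120°

∂T/∂x = (17.45 − 17.17) / (-85 − 0) = -0.003294
∂T/∂y = (17.00 − 17.17) / (-90 − 0) = +0.001889
Steepest decrease is along −∇f: components (+0.003294 E, -0.001889 N).
Azimuth = atan2(+0.003294, -0.001889) = 119.8° ≈ 120°.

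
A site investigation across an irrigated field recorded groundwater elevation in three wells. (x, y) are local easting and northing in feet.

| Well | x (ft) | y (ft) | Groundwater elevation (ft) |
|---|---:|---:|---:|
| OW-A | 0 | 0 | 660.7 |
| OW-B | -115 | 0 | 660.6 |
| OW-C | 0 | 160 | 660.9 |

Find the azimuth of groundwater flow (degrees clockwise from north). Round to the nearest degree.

215°

∂h/∂x = (660.6 − 660.7) / (-115 − 0) = +0.0008696
∂h/∂y = (660.9 − 660.7) / (160 − 0) = +0.001250
Flow direction (−∇h) has components (-0.0008696 E, -0.001250 N).
Azimuth = atan2(E, N) = atan2(-0.0008696, -0.001250) = 214.8° ≈ 215°.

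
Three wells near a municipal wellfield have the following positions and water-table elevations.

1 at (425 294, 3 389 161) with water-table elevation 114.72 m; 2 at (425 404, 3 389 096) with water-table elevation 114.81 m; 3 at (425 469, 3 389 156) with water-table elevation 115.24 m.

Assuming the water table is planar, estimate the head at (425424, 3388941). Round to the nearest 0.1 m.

With h = a·x + b·y + c and 1 as origin, the differences give:
  110·a + (-65)·b = +0.09
  175·a + (-5)·b = +0.52
Eliminate b (×(-5) and ×(-65), subtract): 10825·a = 33.350 → a = ∂h/∂x = +0.003081
Back-substitute: b = ∂h/∂y = +0.003829.
h(425424, 3388941) = 114.72 + (+0.003081)·(130) + (+0.003829)·(-220) = 114.72 +0.401 -0.842 = 114.278 m.

114.3 m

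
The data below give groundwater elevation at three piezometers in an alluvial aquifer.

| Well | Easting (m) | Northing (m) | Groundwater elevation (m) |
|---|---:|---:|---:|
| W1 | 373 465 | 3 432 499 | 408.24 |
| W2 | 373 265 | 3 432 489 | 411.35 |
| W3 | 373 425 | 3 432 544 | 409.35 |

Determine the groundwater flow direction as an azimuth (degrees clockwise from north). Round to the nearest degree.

With h = a·x + b·y + c and W1 as origin, the differences give:
  (-200)·a + (-10)·b = +3.11
  (-40)·a + 45·b = +1.11
Eliminate b (×45 and ×(-10), subtract): -9400·a = 151.050 → a = ∂h/∂x = -0.01607
Back-substitute: b = ∂h/∂y = +0.01038.
Flow direction (−∇h) has components (+0.01607 E, -0.01038 N).
Azimuth = atan2(E, N) = atan2(+0.01607, -0.01038) = 122.9° ≈ 123°.

123°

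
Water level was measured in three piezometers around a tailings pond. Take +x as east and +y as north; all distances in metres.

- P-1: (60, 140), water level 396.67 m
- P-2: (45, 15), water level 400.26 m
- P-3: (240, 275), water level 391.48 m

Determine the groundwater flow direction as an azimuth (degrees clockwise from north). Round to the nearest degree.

With h = a·x + b·y + c and P-1 as origin, the differences give:
  (-15)·a + (-125)·b = +3.59
  180·a + 135·b = -5.19
Eliminate b (×135 and ×(-125), subtract): 20475·a = -164.100 → a = ∂h/∂x = -0.008015
Back-substitute: b = ∂h/∂y = -0.02776.
Flow direction (−∇h) has components (+0.008015 E, +0.02776 N).
Azimuth = atan2(E, N) = atan2(+0.008015, +0.02776) = 16.1° ≈ 016°.

016°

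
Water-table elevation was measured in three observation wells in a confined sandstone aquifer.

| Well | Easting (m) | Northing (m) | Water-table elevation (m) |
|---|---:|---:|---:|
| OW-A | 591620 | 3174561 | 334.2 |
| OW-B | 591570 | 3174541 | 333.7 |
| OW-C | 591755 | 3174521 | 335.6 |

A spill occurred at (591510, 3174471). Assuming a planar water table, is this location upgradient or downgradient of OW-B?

Three-point gradient (reference OW-A): Δ to OW-B = (-50, -20, -0.5), Δ to OW-C = (135, -40, +1.4).
∂h/∂x = +0.01021, ∂h/∂y = -0.0005319 (det = 4700).
Head at (591510, 3174471) = 334.2 + (+0.01021)·(-110) + (-0.0005319)·(-90) = 333.12 m.
That is lower than the 333.7 m at OW-B, so the point is downgradient.

downgradient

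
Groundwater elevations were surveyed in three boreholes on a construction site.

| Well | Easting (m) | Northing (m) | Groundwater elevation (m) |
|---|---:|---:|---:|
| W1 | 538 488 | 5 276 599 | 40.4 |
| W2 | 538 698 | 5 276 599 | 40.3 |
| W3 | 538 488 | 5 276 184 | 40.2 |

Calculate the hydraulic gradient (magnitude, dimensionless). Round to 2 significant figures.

0.00068

∂h/∂x = (40.3 − 40.4) / (538698 − 538488) = -0.0004762
∂h/∂y = (40.2 − 40.4) / (5276184 − 5276599) = +0.0004819
|∇h| = √(-0.0004762² + 0.0004819²) = 0.0006775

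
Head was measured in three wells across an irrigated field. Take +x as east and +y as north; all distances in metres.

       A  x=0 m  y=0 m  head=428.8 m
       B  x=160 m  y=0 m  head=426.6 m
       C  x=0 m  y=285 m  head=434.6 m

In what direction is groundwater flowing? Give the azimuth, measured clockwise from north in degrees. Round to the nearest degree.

146°

∂h/∂x = (426.6 − 428.8) / (160 − 0) = -0.01375
∂h/∂y = (434.6 − 428.8) / (285 − 0) = +0.02035
Flow direction (−∇h) has components (+0.01375 E, -0.02035 N).
Azimuth = atan2(E, N) = atan2(+0.01375, -0.02035) = 146.0° ≈ 146°.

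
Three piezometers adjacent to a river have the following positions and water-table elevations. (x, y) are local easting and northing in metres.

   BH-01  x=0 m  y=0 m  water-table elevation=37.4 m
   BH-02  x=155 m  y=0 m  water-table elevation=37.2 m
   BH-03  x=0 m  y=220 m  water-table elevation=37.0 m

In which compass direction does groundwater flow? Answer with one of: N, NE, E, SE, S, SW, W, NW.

NE

∂h/∂x = (37.2 − 37.4) / (155 − 0) = -0.001290
∂h/∂y = (37.0 − 37.4) / (220 − 0) = -0.001818
Flow = −∇h = (+0.001290 east, +0.001818 north), which points northeast.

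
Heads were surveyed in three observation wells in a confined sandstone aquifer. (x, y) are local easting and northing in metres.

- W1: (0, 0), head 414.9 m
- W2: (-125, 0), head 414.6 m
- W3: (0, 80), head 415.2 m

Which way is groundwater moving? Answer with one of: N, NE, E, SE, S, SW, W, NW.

∂h/∂x = (414.6 − 414.9) / (-125 − 0) = +0.002400
∂h/∂y = (415.2 − 414.9) / (80 − 0) = +0.003750
Flow = −∇h = (-0.002400 east, -0.003750 north), which points southwest.

SW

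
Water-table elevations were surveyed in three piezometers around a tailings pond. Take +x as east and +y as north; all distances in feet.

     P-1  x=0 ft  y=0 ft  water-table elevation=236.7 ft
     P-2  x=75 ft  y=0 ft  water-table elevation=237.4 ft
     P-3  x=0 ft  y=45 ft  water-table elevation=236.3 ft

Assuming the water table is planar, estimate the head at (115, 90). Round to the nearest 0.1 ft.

∂h/∂x = (237.4 − 236.7) / (75 − 0) = +0.009333
∂h/∂y = (236.3 − 236.7) / (45 − 0) = -0.008889
h(115, 90) = 236.7 + (+0.009333)·(115) + (-0.008889)·(90) = 236.7 +1.073 -0.800 = 236.973 ft.

237.0 ft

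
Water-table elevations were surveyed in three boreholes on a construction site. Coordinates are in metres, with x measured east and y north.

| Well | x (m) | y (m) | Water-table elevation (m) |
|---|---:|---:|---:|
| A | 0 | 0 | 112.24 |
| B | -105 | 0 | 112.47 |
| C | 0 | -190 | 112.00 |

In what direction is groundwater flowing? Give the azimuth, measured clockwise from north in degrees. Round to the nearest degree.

∂h/∂x = (112.47 − 112.24) / (-105 − 0) = -0.002190
∂h/∂y = (112.00 − 112.24) / (-190 − 0) = +0.001263
Flow direction (−∇h) has components (+0.002190 E, -0.001263 N).
Azimuth = atan2(E, N) = atan2(+0.002190, -0.001263) = 120.0° ≈ 120°.

120°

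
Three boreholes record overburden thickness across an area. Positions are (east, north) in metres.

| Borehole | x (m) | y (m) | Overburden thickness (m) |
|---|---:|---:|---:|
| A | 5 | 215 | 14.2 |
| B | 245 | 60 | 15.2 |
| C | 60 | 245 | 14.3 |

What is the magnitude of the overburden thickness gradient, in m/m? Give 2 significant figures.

0.0035 m/m

Taking A as reference: B−A = (240, -155, +1.0); C−A = (55, 30, +0.1).
Solve a·Δx + b·Δy = Δd: det = 240·30 − 55·(-155) = 15725.
∂d/∂x = [(+1.0)·30 − (+0.1)·(-155)] / 15725 = +0.002893
∂d/∂y = [240·(+0.1) − 55·(+1.0)] / 15725 = -0.001971
|∇f| = √(0.002893² + -0.001971²) = 0.003501 m/m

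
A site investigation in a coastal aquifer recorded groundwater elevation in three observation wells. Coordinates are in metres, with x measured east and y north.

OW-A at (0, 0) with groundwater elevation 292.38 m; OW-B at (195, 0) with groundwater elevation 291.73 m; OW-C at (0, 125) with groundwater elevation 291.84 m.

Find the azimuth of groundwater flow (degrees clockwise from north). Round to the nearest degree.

038°

∂h/∂x = (291.73 − 292.38) / (195 − 0) = -0.003333
∂h/∂y = (291.84 − 292.38) / (125 − 0) = -0.004320
Flow direction (−∇h) has components (+0.003333 E, +0.004320 N).
Azimuth = atan2(E, N) = atan2(+0.003333, +0.004320) = 37.7° ≈ 038°.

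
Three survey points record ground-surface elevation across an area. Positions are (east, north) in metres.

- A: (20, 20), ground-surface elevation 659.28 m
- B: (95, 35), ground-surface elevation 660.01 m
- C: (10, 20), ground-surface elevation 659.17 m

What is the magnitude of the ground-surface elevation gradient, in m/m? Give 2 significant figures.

Taking A as reference: B−A = (75, 15, +0.73); C−A = (-10, 0, -0.11).
Solve a·Δx + b·Δy = Δz: det = 75·0 − (-10)·15 = 150.
∂z/∂x = [(+0.73)·0 − (-0.11)·15] / 150 = +0.01100
∂z/∂y = [75·(-0.11) − (-10)·(+0.73)] / 150 = -0.006333
|∇f| = √(0.01100² + -0.006333²) = 0.01269 m/m

0.013 m/m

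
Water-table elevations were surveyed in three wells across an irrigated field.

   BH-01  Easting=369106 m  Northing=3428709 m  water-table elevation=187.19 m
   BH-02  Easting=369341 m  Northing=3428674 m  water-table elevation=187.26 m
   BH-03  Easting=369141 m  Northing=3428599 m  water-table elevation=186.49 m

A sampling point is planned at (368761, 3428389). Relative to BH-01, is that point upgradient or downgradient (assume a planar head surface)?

With h = a·x + b·y + c and BH-01 as origin, the differences give:
  235·a + (-35)·b = +0.07
  35·a + (-110)·b = -0.70
Eliminate b (×(-110) and ×(-35), subtract): -24625·a = -32.200 → a = ∂h/∂x = +0.001308
Back-substitute: b = ∂h/∂y = +0.006780.
Head at (368761, 3428389) = 187.19 + (+0.001308)·(-345) + (+0.006780)·(-320) = 184.57 m.
That is lower than the 187.19 m at BH-01, so the point is downgradient.

downgradient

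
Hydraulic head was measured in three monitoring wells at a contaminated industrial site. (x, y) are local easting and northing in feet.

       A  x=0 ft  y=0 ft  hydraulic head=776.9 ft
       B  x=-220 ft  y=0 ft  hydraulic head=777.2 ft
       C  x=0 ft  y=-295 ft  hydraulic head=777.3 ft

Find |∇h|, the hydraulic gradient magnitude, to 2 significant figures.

∂h/∂x = (777.2 − 776.9) / (-220 − 0) = -0.001364
∂h/∂y = (777.3 − 776.9) / (-295 − 0) = -0.001356
|∇h| = √(-0.001364² + -0.001356²) = 0.001923

0.0019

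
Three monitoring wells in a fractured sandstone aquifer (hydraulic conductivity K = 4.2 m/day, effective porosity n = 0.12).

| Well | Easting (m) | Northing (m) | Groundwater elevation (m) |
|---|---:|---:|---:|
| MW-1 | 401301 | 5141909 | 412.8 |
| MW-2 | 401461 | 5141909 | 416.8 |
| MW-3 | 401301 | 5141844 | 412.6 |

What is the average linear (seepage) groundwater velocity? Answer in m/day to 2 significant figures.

0.88 m/day

∂h/∂x = (416.8 − 412.8) / (401461 − 401301) = +0.02500
∂h/∂y = (412.6 − 412.8) / (5141844 − 5141909) = +0.003077
|∇h| = √(0.02500² + 0.003077²) = 0.02519
Seepage velocity v = K·i/n = 4.2 × 0.02519 / 0.12 = 0.8817 m/day.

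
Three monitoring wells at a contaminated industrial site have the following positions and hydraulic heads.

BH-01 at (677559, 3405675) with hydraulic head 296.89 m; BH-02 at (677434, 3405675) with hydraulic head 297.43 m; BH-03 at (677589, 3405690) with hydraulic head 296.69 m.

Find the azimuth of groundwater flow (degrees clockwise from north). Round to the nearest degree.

With h = a·x + b·y + c and BH-01 as origin, the differences give:
  (-125)·a + 0·b = +0.54
  30·a + 15·b = -0.20
Eliminate b (×15 and ×0, subtract): -1875·a = 8.100 → a = ∂h/∂x = -0.004320
Back-substitute: b = ∂h/∂y = -0.004693.
Flow direction (−∇h) has components (+0.004320 E, +0.004693 N).
Azimuth = atan2(E, N) = atan2(+0.004320, +0.004693) = 42.6° ≈ 043°.

043°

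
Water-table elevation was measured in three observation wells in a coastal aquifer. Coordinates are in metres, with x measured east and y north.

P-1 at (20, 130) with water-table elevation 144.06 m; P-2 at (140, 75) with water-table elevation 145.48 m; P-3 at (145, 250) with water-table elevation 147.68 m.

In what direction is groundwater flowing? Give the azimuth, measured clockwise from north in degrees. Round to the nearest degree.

235°

With h = a·x + b·y + c and P-1 as origin, the differences give:
  120·a + (-55)·b = +1.42
  125·a + 120·b = +3.62
Eliminate b (×120 and ×(-55), subtract): 21275·a = 369.500 → a = ∂h/∂x = +0.01737
Back-substitute: b = ∂h/∂y = +0.01208.
Flow direction (−∇h) has components (-0.01737 E, -0.01208 N).
Azimuth = atan2(E, N) = atan2(-0.01737, -0.01208) = 235.2° ≈ 235°.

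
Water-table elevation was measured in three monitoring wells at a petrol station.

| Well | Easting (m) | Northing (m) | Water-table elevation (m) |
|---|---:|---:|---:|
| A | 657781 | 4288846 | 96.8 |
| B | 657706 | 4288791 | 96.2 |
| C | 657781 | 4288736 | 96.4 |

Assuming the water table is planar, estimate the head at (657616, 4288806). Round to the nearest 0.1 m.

With h = a·x + b·y + c and A as origin, the differences give:
  (-75)·a + (-55)·b = -0.6
  0·a + (-110)·b = -0.4
Eliminate b (×(-110) and ×(-55), subtract): 8250·a = 44.00 → a = ∂h/∂x = +0.005333
Back-substitute: b = ∂h/∂y = +0.003636.
h(657616, 4288806) = 96.8 + (+0.005333)·(-165) + (+0.003636)·(-40) = 96.8 -0.880 -0.145 = 95.775 m.

95.8 m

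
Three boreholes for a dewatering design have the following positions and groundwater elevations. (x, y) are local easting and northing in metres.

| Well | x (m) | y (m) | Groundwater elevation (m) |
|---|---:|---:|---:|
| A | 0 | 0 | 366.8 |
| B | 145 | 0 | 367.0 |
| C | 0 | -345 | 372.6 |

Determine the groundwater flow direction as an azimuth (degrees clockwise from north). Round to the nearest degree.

∂h/∂x = (367.0 − 366.8) / (145 − 0) = +0.001379
∂h/∂y = (372.6 − 366.8) / (-345 − 0) = -0.01681
Flow direction (−∇h) has components (-0.001379 E, +0.01681 N).
Azimuth = atan2(E, N) = atan2(-0.001379, +0.01681) = 355.3° ≈ 355°.

355°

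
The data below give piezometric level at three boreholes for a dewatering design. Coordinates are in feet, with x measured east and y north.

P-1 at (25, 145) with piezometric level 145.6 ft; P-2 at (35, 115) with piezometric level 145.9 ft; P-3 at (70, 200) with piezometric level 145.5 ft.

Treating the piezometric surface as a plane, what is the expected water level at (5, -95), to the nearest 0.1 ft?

147.3 ft

With h = a·x + b·y + c and P-1 as origin, the differences give:
  10·a + (-30)·b = +0.3
  45·a + 55·b = -0.1
Eliminate b (×55 and ×(-30), subtract): 1900·a = 13.50 → a = ∂h/∂x = +0.007105
Back-substitute: b = ∂h/∂y = -0.007632.
h(5, -95) = 145.6 + (+0.007105)·(-20) + (-0.007632)·(-240) = 145.6 -0.142 +1.832 = 147.289 ft.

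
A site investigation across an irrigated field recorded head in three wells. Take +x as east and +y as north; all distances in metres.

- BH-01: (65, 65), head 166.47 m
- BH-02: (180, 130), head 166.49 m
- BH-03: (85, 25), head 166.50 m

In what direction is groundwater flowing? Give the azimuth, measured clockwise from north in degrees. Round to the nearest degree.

With h = a·x + b·y + c and BH-01 as origin, the differences give:
  115·a + 65·b = +0.02
  20·a + (-40)·b = +0.03
Eliminate b (×(-40) and ×65, subtract): -5900·a = -2.750 → a = ∂h/∂x = +0.0004661
Back-substitute: b = ∂h/∂y = -0.0005169.
Flow direction (−∇h) has components (-0.0004661 E, +0.0005169 N).
Azimuth = atan2(E, N) = atan2(-0.0004661, +0.0005169) = 318.0° ≈ 318°.

318°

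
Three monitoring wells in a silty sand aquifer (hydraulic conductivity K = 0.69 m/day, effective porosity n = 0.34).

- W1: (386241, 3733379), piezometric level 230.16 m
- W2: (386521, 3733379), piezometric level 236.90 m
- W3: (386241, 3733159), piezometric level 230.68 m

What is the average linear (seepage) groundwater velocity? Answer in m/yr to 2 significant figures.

∂h/∂x = (236.90 − 230.16) / (386521 − 386241) = +0.02407
∂h/∂y = (230.68 − 230.16) / (3733159 − 3733379) = -0.002364
|∇h| = √(0.02407² + -0.002364²) = 0.02419
Seepage velocity v = K·i/n = 0.69 × 0.02419 / 0.34 = 0.04909 m/day = 17.93 m/yr.

18 m/yr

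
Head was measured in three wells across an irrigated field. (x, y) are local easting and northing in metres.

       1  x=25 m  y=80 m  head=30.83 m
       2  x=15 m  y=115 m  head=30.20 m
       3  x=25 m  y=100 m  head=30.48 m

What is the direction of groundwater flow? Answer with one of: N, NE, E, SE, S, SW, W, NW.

N

With h = a·x + b·y + c and 1 as origin, the differences give:
  (-10)·a + 35·b = -0.63
  0·a + 20·b = -0.35
Eliminate b (×20 and ×35, subtract): -200·a = -0.350 → a = ∂h/∂x = +0.001750
Back-substitute: b = ∂h/∂y = -0.01750.
Flow = −∇h = (-0.001750 east, +0.01750 north), which points north.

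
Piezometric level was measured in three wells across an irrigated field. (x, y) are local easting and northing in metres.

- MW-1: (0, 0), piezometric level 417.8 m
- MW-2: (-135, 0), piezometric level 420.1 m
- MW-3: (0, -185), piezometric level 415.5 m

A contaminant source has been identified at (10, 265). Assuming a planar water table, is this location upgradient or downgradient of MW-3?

upgradient

∂h/∂x = (420.1 − 417.8) / (-135 − 0) = -0.01704
∂h/∂y = (415.5 − 417.8) / (-185 − 0) = +0.01243
Head at (10, 265) = 417.8 + (-0.01704)·(10) + (+0.01243)·(265) = 420.92 m.
That is higher than the 415.5 m at MW-3, so the point is upgradient.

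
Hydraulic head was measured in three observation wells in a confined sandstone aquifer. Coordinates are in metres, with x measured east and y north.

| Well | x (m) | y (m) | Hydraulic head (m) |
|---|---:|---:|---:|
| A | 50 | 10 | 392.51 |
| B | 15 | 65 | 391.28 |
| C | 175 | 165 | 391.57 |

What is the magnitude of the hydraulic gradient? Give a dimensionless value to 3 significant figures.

With h = a·x + b·y + c and A as origin, the differences give:
  (-35)·a + 55·b = -1.23
  125·a + 155·b = -0.94
Eliminate b (×155 and ×55, subtract): -12300·a = -138.950 → a = ∂h/∂x = +0.01130
Back-substitute: b = ∂h/∂y = -0.01517.
|∇h| = √(0.01130² + -0.01517²) = 0.01892

0.0189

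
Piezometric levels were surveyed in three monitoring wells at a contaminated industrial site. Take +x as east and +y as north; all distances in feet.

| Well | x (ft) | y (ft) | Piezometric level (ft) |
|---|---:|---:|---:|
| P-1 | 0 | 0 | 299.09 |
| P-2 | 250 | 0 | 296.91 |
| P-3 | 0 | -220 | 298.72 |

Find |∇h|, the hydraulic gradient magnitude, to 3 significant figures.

∂h/∂x = (296.91 − 299.09) / (250 − 0) = -0.008720
∂h/∂y = (298.72 − 299.09) / (-220 − 0) = +0.001682
|∇h| = √(-0.008720² + 0.001682²) = 0.008881

0.00888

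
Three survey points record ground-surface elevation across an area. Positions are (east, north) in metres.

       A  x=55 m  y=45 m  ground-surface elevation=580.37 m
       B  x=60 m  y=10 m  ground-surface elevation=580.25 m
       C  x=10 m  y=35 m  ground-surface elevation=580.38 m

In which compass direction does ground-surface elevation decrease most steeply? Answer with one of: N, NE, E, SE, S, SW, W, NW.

With z = a·x + b·y + c and A as origin, the differences give:
  5·a + (-35)·b = -0.12
  (-45)·a + (-10)·b = +0.01
Eliminate b (×(-10) and ×(-35), subtract): -1625·a = 1.550 → a = ∂z/∂x = -0.0009538
Back-substitute: b = ∂z/∂y = +0.003292.
Steepest decrease is along −∇f = (+0.0009538 E, -0.003292 N) → south.

S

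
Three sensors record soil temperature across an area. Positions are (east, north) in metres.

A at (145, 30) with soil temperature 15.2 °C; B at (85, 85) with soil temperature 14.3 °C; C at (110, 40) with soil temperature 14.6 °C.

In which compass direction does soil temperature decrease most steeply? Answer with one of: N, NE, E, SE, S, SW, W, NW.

W

Three-point gradient (reference A): Δ to B = (-60, 55, -0.9), Δ to C = (-35, 10, -0.6).
∂T/∂x = +0.01811, ∂T/∂y = +0.003396 (det = 1325).
Steepest decrease is along −∇f = (-0.01811 E, -0.003396 N) → west.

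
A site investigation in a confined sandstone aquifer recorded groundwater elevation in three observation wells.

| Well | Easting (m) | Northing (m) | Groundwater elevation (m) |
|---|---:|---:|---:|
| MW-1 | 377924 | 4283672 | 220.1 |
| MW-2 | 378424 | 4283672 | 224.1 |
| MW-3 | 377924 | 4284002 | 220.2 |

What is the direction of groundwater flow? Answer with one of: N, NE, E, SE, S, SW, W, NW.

W

∂h/∂x = (224.1 − 220.1) / (378424 − 377924) = +0.008000
∂h/∂y = (220.2 − 220.1) / (4284002 − 4283672) = +0.0003030
Flow = −∇h = (-0.008000 east, -0.0003030 north), which points west.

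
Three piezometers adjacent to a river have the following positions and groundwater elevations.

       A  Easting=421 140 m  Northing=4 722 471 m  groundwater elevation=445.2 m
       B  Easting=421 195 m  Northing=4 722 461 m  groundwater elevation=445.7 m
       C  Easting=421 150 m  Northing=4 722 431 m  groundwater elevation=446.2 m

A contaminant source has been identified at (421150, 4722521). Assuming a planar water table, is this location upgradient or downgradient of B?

downgradient

Taking A as reference: B−A = (55, -10, +0.5); C−A = (10, -40, +1.0).
Solve a·Δx + b·Δy = Δh: det = 55·(-40) − 10·(-10) = -2100.
∂h/∂x = [(+0.5)·(-40) − (+1.0)·(-10)] / -2100 = +0.004762
∂h/∂y = [55·(+1.0) − 10·(+0.5)] / -2100 = -0.02381
Head at (421150, 4722521) = 445.2 + (+0.004762)·(10) + (-0.02381)·(50) = 444.06 m.
That is lower than the 445.7 m at B, so the point is downgradient.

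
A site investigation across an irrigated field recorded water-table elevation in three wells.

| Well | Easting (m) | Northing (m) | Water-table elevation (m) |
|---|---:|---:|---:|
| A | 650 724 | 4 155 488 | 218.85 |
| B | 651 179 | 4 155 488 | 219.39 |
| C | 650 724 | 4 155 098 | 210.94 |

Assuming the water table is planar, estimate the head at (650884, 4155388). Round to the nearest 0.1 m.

∂h/∂x = (219.39 − 218.85) / (651179 − 650724) = +0.001187
∂h/∂y = (210.94 − 218.85) / (4155098 − 4155488) = +0.02028
h(650884, 4155388) = 218.85 + (+0.001187)·(160) + (+0.02028)·(-100) = 218.85 +0.190 -2.028 = 217.012 m.

217.0 m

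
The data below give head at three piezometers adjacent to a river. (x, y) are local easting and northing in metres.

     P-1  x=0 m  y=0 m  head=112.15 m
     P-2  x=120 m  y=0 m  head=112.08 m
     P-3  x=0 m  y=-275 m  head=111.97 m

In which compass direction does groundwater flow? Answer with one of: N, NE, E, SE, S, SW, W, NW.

∂h/∂x = (112.08 − 112.15) / (120 − 0) = -0.0005833
∂h/∂y = (111.97 − 112.15) / (-275 − 0) = +0.0006545
Flow = −∇h = (+0.0005833 east, -0.0006545 north), which points southeast.

SE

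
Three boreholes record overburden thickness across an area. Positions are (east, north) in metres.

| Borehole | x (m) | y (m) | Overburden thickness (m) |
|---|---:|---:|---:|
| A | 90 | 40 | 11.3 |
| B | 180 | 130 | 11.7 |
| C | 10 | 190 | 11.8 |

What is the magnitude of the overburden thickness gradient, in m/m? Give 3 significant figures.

0.00379 m/m

Taking A as reference: B−A = (90, 90, +0.4); C−A = (-80, 150, +0.5).
Determinant of the coordinate differences = 90·150 − (-80)·90 = 20700.
∂d/∂x = [(+0.4)·150 − (+0.5)·90] / 20700 = +0.0007246
∂d/∂y = [90·(+0.5) − (-80)·(+0.4)] / 20700 = +0.003720
|∇f| = √(0.0007246² + 0.003720²) = 0.00379 m/m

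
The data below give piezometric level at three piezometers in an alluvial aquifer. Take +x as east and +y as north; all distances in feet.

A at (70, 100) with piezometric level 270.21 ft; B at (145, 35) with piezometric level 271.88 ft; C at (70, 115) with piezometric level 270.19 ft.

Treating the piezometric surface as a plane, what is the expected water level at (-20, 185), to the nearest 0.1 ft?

Differences from A: to B (Δx, Δy, Δh) = (75, -65, +1.67); to C = (0, 15, -0.02).
Solve a·Δx + b·Δy = Δh: det = 75·15 − 0·(-65) = 1125.
∂h/∂x = [(+1.67)·15 − (-0.02)·(-65)] / 1125 = +0.02111
∂h/∂y = [75·(-0.02) − 0·(+1.67)] / 1125 = -0.001333
h(-20, 185) = 270.21 + (+0.02111)·(-90) + (-0.001333)·(85) = 270.21 -1.900 -0.113 = 268.197 ft.

268.2 ft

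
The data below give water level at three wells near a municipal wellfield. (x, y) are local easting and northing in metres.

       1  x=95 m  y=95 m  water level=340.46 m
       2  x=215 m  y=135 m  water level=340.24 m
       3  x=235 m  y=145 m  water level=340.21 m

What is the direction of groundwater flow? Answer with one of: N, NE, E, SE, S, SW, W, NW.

SE

With h = a·x + b·y + c and 1 as origin, the differences give:
  120·a + 40·b = -0.22
  140·a + 50·b = -0.25
Eliminate b (×50 and ×40, subtract): 400·a = -1.000 → a = ∂h/∂x = -0.002500
Back-substitute: b = ∂h/∂y = +0.002000.
Flow = −∇h = (+0.002500 east, -0.002000 north), which points southeast.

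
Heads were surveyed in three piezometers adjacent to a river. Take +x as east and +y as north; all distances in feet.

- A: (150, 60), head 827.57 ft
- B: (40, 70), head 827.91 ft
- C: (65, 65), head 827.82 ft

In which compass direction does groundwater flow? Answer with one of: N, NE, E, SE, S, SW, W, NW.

SE

With h = a·x + b·y + c and A as origin, the differences give:
  (-110)·a + 10·b = +0.34
  (-85)·a + 5·b = +0.25
Eliminate b (×5 and ×10, subtract): 300·a = -0.800 → a = ∂h/∂x = -0.002667
Back-substitute: b = ∂h/∂y = +0.004667.
Flow = −∇h = (+0.002667 east, -0.004667 north), which points southeast.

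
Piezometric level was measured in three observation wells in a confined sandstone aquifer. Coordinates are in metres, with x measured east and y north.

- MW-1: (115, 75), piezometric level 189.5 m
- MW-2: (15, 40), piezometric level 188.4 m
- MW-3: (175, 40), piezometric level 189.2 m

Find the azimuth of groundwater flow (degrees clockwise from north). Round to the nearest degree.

196°

Taking MW-1 as reference: MW-2−MW-1 = (-100, -35, -1.1); MW-3−MW-1 = (60, -35, -0.3).
Determinant of the coordinate differences = (-100)·(-35) − 60·(-35) = 5600.
∂h/∂x = [(-1.1)·(-35) − (-0.3)·(-35)] / 5600 = +0.005000
∂h/∂y = [(-100)·(-0.3) − 60·(-1.1)] / 5600 = +0.01714
Flow direction (−∇h) has components (-0.005000 E, -0.01714 N).
Azimuth = atan2(E, N) = atan2(-0.005000, -0.01714) = 196.3° ≈ 196°.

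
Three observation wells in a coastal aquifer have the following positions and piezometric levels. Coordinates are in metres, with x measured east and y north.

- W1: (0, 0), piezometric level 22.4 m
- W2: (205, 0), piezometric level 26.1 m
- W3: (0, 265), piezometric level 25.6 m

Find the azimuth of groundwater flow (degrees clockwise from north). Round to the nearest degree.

236°

∂h/∂x = (26.1 − 22.4) / (205 − 0) = +0.01805
∂h/∂y = (25.6 − 22.4) / (265 − 0) = +0.01208
Flow direction (−∇h) has components (-0.01805 E, -0.01208 N).
Azimuth = atan2(E, N) = atan2(-0.01805, -0.01208) = 236.2° ≈ 236°.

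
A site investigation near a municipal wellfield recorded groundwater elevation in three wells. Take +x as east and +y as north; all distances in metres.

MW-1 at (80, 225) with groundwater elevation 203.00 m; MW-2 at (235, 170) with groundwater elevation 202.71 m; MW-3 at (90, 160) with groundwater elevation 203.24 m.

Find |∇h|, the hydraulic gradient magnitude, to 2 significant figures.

0.0054

Three-point gradient (reference MW-1): Δ to MW-2 = (155, -55, -0.29), Δ to MW-3 = (10, -65, +0.24).
∂h/∂x = -0.003365, ∂h/∂y = -0.004210 (det = -9525).
|∇h| = √(-0.003365² + -0.004210²) = 0.00539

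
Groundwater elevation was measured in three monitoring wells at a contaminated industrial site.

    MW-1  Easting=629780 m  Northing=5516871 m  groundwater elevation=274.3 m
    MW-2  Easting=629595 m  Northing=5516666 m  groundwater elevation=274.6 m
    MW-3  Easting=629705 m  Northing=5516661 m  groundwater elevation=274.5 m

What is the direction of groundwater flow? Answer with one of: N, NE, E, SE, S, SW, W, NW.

NE

Differences from MW-1: to MW-2 (Δx, Δy, Δh) = (-185, -205, +0.3); to MW-3 = (-75, -210, +0.2).
Determinant of the coordinate differences = (-185)·(-210) − (-75)·(-205) = 23475.
∂h/∂x = [(+0.3)·(-210) − (+0.2)·(-205)] / 23475 = -0.0009372
∂h/∂y = [(-185)·(+0.2) − (-75)·(+0.3)] / 23475 = -0.0006177
Flow = −∇h = (+0.0009372 east, +0.0006177 north), which points northeast.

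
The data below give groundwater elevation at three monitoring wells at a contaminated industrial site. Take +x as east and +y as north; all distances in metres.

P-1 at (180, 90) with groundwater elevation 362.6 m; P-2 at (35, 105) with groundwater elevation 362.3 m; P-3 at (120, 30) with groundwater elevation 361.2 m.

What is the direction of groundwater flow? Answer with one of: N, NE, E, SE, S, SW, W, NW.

S

Three-point gradient (reference P-1): Δ to P-2 = (-145, 15, -0.3), Δ to P-3 = (-60, -60, -1.4).
∂h/∂x = +0.004063, ∂h/∂y = +0.01927 (det = 9600).
Flow = −∇h = (-0.004063 east, -0.01927 north), which points south.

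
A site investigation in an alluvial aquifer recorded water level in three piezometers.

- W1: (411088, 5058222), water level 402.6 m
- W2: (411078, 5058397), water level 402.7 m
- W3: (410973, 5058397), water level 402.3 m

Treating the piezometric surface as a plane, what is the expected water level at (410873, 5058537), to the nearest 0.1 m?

With h = a·x + b·y + c and W1 as origin, the differences give:
  (-10)·a + 175·b = +0.1
  (-115)·a + 175·b = -0.3
Eliminate b (×175 and ×175, subtract): 18375·a = 70.00 → a = ∂h/∂x = +0.003810
Back-substitute: b = ∂h/∂y = +0.0007891.
h(410873, 5058537) = 402.6 + (+0.003810)·(-215) + (+0.0007891)·(315) = 402.6 -0.819 +0.249 = 402.030 m.

402.0 m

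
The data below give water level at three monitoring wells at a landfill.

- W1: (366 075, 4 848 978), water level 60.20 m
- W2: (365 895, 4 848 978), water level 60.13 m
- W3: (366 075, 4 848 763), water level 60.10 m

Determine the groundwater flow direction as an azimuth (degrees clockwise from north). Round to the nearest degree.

220°

∂h/∂x = (60.13 − 60.20) / (365895 − 366075) = +0.0003889
∂h/∂y = (60.10 − 60.20) / (4848763 − 4848978) = +0.0004651
Flow direction (−∇h) has components (-0.0003889 E, -0.0004651 N).
Azimuth = atan2(E, N) = atan2(-0.0003889, -0.0004651) = 219.9° ≈ 220°.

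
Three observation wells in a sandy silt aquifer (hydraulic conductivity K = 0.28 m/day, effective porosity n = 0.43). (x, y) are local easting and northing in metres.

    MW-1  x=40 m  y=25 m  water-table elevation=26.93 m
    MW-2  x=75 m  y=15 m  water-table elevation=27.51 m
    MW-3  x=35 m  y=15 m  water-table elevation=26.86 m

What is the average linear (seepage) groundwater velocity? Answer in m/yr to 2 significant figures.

Three-point gradient (reference MW-1): Δ to MW-2 = (35, -10, +0.58), Δ to MW-3 = (-5, -10, -0.07).
∂h/∂x = +0.01625, ∂h/∂y = -0.001125 (det = -400).
|∇h| = √(0.01625² + -0.001125²) = 0.01629
Seepage velocity v = K·i/n = 0.28 × 0.01629 / 0.43 = 0.01061 m/day = 3.875 m/yr.

3.9 m/yr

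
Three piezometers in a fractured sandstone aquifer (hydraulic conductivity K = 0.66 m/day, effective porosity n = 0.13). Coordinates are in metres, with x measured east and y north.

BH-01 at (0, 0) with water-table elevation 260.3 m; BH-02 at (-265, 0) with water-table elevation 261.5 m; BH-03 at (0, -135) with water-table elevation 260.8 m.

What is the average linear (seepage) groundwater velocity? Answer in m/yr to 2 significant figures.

∂h/∂x = (261.5 − 260.3) / (-265 − 0) = -0.004528
∂h/∂y = (260.8 − 260.3) / (-135 − 0) = -0.003704
|∇h| = √(-0.004528² + -0.003704²) = 0.00585
Seepage velocity v = K·i/n = 0.66 × 0.00585 / 0.13 = 0.0297 m/day = 10.85 m/yr.

11 m/yr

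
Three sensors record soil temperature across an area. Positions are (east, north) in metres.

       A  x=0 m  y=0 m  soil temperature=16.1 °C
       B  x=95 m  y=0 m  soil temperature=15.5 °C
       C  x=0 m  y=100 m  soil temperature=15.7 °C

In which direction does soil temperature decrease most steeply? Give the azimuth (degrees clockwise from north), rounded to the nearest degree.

∂T/∂x = (15.5 − 16.1) / (95 − 0) = -0.006316
∂T/∂y = (15.7 − 16.1) / (100 − 0) = -0.004000
Steepest decrease is along −∇f: components (+0.006316 E, +0.004000 N).
Azimuth = atan2(+0.006316, +0.004000) = 57.7° ≈ 058°.

058°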